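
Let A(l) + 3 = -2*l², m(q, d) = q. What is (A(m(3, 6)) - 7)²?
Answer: 784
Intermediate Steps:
A(l) = -3 - 2*l²
(A(m(3, 6)) - 7)² = ((-3 - 2*3²) - 7)² = ((-3 - 2*9) - 7)² = ((-3 - 18) - 7)² = (-21 - 7)² = (-28)² = 784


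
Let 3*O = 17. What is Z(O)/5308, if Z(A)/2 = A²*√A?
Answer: 289*√51/71658 ≈ 0.028802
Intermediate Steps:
O = 17/3 (O = (⅓)*17 = 17/3 ≈ 5.6667)
Z(A) = 2*A^(5/2) (Z(A) = 2*(A²*√A) = 2*A^(5/2))
Z(O)/5308 = (2*(17/3)^(5/2))/5308 = (2*(289*√51/27))*(1/5308) = (578*√51/27)*(1/5308) = 289*√51/71658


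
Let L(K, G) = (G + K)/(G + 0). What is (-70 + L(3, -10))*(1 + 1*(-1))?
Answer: 0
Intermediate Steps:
L(K, G) = (G + K)/G
(-70 + L(3, -10))*(1 + 1*(-1)) = (-70 + (-10 + 3)/(-10))*(1 + 1*(-1)) = (-70 - ⅒*(-7))*(1 - 1) = (-70 + 7/10)*0 = -693/10*0 = 0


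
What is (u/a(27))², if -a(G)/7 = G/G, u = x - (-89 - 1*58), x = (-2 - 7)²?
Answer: 51984/49 ≈ 1060.9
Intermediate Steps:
x = 81 (x = (-9)² = 81)
u = 228 (u = 81 - (-89 - 1*58) = 81 - (-89 - 58) = 81 - 1*(-147) = 81 + 147 = 228)
a(G) = -7 (a(G) = -7*G/G = -7*1 = -7)
(u/a(27))² = (228/(-7))² = (228*(-⅐))² = (-228/7)² = 51984/49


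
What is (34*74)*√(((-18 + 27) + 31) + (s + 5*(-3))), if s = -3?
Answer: 2516*√22 ≈ 11801.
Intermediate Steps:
(34*74)*√(((-18 + 27) + 31) + (s + 5*(-3))) = (34*74)*√(((-18 + 27) + 31) + (-3 + 5*(-3))) = 2516*√((9 + 31) + (-3 - 15)) = 2516*√(40 - 18) = 2516*√22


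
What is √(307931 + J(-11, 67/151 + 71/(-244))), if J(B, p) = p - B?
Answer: 5*√4180254169497/18422 ≈ 554.93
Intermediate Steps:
√(307931 + J(-11, 67/151 + 71/(-244))) = √(307931 + ((67/151 + 71/(-244)) - 1*(-11))) = √(307931 + ((67*(1/151) + 71*(-1/244)) + 11)) = √(307931 + ((67/151 - 71/244) + 11)) = √(307931 + (5627/36844 + 11)) = √(307931 + 410911/36844) = √(11345820675/36844) = 5*√4180254169497/18422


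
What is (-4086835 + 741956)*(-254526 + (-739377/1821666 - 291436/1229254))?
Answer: 317740660365650137111807/373215036194 ≈ 8.5136e+11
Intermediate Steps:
(-4086835 + 741956)*(-254526 + (-739377/1821666 - 291436/1229254)) = -3344879*(-254526 + (-739377*1/1821666 - 291436*1/1229254)) = -3344879*(-254526 + (-246459/607222 - 145718/614627)) = -3344879*(-254526 - 239963531189/373215036194) = -3344879*(-94993170265845233/373215036194) = 317740660365650137111807/373215036194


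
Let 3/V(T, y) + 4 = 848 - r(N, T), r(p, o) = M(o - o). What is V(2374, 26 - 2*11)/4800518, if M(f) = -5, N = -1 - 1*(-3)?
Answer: 1/1358546594 ≈ 7.3608e-10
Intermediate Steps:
N = 2 (N = -1 + 3 = 2)
r(p, o) = -5
V(T, y) = 1/283 (V(T, y) = 3/(-4 + (848 - 1*(-5))) = 3/(-4 + (848 + 5)) = 3/(-4 + 853) = 3/849 = 3*(1/849) = 1/283)
V(2374, 26 - 2*11)/4800518 = (1/283)/4800518 = (1/283)*(1/4800518) = 1/1358546594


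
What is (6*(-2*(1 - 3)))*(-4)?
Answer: -96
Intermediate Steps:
(6*(-2*(1 - 3)))*(-4) = (6*(-2*(-2)))*(-4) = (6*4)*(-4) = 24*(-4) = -96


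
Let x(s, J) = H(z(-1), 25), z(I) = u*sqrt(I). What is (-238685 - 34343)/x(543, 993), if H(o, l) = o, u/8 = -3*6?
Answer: -68257*I/36 ≈ -1896.0*I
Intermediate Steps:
u = -144 (u = 8*(-3*6) = 8*(-18) = -144)
z(I) = -144*sqrt(I)
x(s, J) = -144*I
(-238685 - 34343)/x(543, 993) = (-238685 - 34343)/((-144*I)) = -68257*I/36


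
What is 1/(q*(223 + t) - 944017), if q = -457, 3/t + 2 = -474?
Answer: -476/497860357 ≈ -9.5609e-7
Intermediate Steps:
t = -3/476 (t = 3/(-2 - 474) = 3/(-476) = 3*(-1/476) = -3/476 ≈ -0.0063025)
1/(q*(223 + t) - 944017) = 1/(-457*(223 - 3/476) - 944017) = 1/(-457*106145/476 - 944017) = 1/(-48508265/476 - 944017) = 1/(-497860357/476) = -476/497860357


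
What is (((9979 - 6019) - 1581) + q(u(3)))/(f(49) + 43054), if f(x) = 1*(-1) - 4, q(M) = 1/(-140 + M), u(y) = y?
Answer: 325922/5897713 ≈ 0.055262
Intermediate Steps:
f(x) = -5 (f(x) = -1 - 4 = -5)
(((9979 - 6019) - 1581) + q(u(3)))/(f(49) + 43054) = (((9979 - 6019) - 1581) + 1/(-140 + 3))/(-5 + 43054) = ((3960 - 1581) + 1/(-137))/43049 = (2379 - 1/137)*(1/43049) = (325922/137)*(1/43049) = 325922/5897713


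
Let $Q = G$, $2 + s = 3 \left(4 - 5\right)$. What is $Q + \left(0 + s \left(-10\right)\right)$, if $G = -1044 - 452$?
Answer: $-1446$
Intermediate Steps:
$s = -5$ ($s = -2 + 3 \left(4 - 5\right) = -2 + 3 \left(-1\right) = -2 - 3 = -5$)
$G = -1496$
$Q = -1496$
$Q + \left(0 + s \left(-10\right)\right) = -1496 + \left(0 - -50\right) = -1496 + \left(0 + 50\right) = -1496 + 50 = -1446$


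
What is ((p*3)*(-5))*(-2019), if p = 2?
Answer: 60570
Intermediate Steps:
((p*3)*(-5))*(-2019) = ((2*3)*(-5))*(-2019) = (6*(-5))*(-2019) = -30*(-2019) = 60570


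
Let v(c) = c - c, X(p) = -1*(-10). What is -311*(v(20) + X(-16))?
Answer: -3110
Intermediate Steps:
X(p) = 10
v(c) = 0
-311*(v(20) + X(-16)) = -311*(0 + 10) = -311*10 = -3110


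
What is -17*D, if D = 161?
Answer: -2737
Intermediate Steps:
-17*D = -17*161 = -2737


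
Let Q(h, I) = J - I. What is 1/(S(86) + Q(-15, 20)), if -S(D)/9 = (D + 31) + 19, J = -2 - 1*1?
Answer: -1/1247 ≈ -0.00080192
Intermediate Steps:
J = -3 (J = -2 - 1 = -3)
Q(h, I) = -3 - I
S(D) = -450 - 9*D (S(D) = -9*((D + 31) + 19) = -9*((31 + D) + 19) = -9*(50 + D) = -450 - 9*D)
1/(S(86) + Q(-15, 20)) = 1/((-450 - 9*86) + (-3 - 1*20)) = 1/((-450 - 774) + (-3 - 20)) = 1/(-1224 - 23) = 1/(-1247) = -1/1247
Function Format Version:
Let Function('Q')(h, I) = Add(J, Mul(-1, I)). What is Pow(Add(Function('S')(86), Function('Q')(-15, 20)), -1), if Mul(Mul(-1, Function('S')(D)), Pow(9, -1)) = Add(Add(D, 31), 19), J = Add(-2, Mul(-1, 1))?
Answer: Rational(-1, 1247) ≈ -0.00080192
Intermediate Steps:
J = -3 (J = Add(-2, -1) = -3)
Function('Q')(h, I) = Add(-3, Mul(-1, I))
Function('S')(D) = Add(-450, Mul(-9, D)) (Function('S')(D) = Mul(-9, Add(Add(D, 31), 19)) = Mul(-9, Add(Add(31, D), 19)) = Mul(-9, Add(50, D)) = Add(-450, Mul(-9, D)))
Pow(Add(Function('S')(86), Function('Q')(-15, 20)), -1) = Pow(Add(Add(-450, Mul(-9, 86)), Add(-3, Mul(-1, 20))), -1) = Pow(Add(Add(-450, -774), Add(-3, -20)), -1) = Pow(Add(-1224, -23), -1) = Pow(-1247, -1) = Rational(-1, 1247)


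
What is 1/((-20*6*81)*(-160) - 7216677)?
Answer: -1/5661477 ≈ -1.7663e-7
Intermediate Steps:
1/((-20*6*81)*(-160) - 7216677) = 1/(-120*81*(-160) - 7216677) = 1/(-9720*(-160) - 7216677) = 1/(1555200 - 7216677) = 1/(-5661477) = -1/5661477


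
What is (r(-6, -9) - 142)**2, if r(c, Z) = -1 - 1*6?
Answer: 22201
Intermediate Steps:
r(c, Z) = -7 (r(c, Z) = -1 - 6 = -7)
(r(-6, -9) - 142)**2 = (-7 - 142)**2 = (-149)**2 = 22201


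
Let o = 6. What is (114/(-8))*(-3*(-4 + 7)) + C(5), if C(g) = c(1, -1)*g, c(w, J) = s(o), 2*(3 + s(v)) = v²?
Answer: 813/4 ≈ 203.25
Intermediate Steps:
s(v) = -3 + v²/2
c(w, J) = 15 (c(w, J) = -3 + (½)*6² = -3 + (½)*36 = -3 + 18 = 15)
C(g) = 15*g
(114/(-8))*(-3*(-4 + 7)) + C(5) = (114/(-8))*(-3*(-4 + 7)) + 15*5 = (114*(-⅛))*(-3*3) + 75 = -57/4*(-9) + 75 = 513/4 + 75 = 813/4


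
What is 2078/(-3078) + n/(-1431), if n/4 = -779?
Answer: 122545/81567 ≈ 1.5024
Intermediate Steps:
n = -3116 (n = 4*(-779) = -3116)
2078/(-3078) + n/(-1431) = 2078/(-3078) - 3116/(-1431) = 2078*(-1/3078) - 3116*(-1/1431) = -1039/1539 + 3116/1431 = 122545/81567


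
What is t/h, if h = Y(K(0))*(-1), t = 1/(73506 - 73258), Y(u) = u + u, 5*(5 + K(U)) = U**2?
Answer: 1/2480 ≈ 0.00040323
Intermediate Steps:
K(U) = -5 + U**2/5
Y(u) = 2*u
t = 1/248 ≈ 0.0040323
h = 10 (h = (2*(-5 + (1/5)*0**2))*(-1) = (2*(-5 + (1/5)*0))*(-1) = (2*(-5 + 0))*(-1) = (2*(-5))*(-1) = -10*(-1) = 10)
t/h = (1/248)/10 = (1/248)*(1/10) = 1/2480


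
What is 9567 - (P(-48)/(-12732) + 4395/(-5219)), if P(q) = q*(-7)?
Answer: 52980722780/5537359 ≈ 9567.9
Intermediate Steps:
P(q) = -7*q
9567 - (P(-48)/(-12732) + 4395/(-5219)) = 9567 - (-7*(-48)/(-12732) + 4395/(-5219)) = 9567 - (336*(-1/12732) + 4395*(-1/5219)) = 9567 - (-28/1061 - 4395/5219) = 9567 - 1*(-4809227/5537359) = 9567 + 4809227/5537359 = 52980722780/5537359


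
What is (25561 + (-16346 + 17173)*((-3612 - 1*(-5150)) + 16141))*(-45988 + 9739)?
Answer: -530906261406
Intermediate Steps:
(25561 + (-16346 + 17173)*((-3612 - 1*(-5150)) + 16141))*(-45988 + 9739) = (25561 + 827*((-3612 + 5150) + 16141))*(-36249) = (25561 + 827*(1538 + 16141))*(-36249) = (25561 + 827*17679)*(-36249) = (25561 + 14620533)*(-36249) = 14646094*(-36249) = -530906261406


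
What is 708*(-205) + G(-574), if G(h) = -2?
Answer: -145142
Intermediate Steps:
708*(-205) + G(-574) = 708*(-205) - 2 = -145140 - 2 = -145142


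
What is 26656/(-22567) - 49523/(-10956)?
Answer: 825542405/247244052 ≈ 3.3390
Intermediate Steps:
26656/(-22567) - 49523/(-10956) = 26656*(-1/22567) - 49523*(-1/10956) = -26656/22567 + 49523/10956 = 825542405/247244052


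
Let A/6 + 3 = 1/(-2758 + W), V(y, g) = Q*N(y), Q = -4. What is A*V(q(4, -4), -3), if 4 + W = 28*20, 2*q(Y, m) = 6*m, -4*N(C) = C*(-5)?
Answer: -396420/367 ≈ -1080.2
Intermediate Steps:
N(C) = 5*C/4 (N(C) = -C*(-5)/4 = -(-5)*C/4 = 5*C/4)
q(Y, m) = 3*m (q(Y, m) = (6*m)/2 = 3*m)
W = 556 (W = -4 + 28*20 = -4 + 560 = 556)
V(y, g) = -5*y
A = -6607/367 (A = -18 + 6/(-2758 + 556) = -18 + 6/(-2202) = -18 + 6*(-1/2202) = -18 - 1/367 = -6607/367 ≈ -18.003)
A*V(q(4, -4), -3) = -(-33035)*3*(-4)/367 = -(-33035)*(-12)/367 = -6607/367*60 = -396420/367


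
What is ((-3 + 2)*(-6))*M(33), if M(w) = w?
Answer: 198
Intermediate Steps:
((-3 + 2)*(-6))*M(33) = ((-3 + 2)*(-6))*33 = -1*(-6)*33 = 6*33 = 198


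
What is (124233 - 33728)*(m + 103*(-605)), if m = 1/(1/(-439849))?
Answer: -45448352820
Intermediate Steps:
m = -439849 (m = 1/(-1/439849) = -439849)
(124233 - 33728)*(m + 103*(-605)) = (124233 - 33728)*(-439849 + 103*(-605)) = 90505*(-439849 - 62315) = 90505*(-502164) = -45448352820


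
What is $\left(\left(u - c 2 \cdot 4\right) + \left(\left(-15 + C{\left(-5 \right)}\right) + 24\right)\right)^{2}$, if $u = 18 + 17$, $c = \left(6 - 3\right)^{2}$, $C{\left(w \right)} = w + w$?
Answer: $1444$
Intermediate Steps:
$C{\left(w \right)} = 2 w$
$c = 9$ ($c = 3^{2} = 9$)
$u = 35$
$\left(\left(u - c 2 \cdot 4\right) + \left(\left(-15 + C{\left(-5 \right)}\right) + 24\right)\right)^{2} = \left(\left(35 - 9 \cdot 2 \cdot 4\right) + \left(\left(-15 + 2 \left(-5\right)\right) + 24\right)\right)^{2} = \left(\left(35 - 18 \cdot 4\right) + \left(\left(-15 - 10\right) + 24\right)\right)^{2} = \left(\left(35 - 72\right) + \left(-25 + 24\right)\right)^{2} = \left(\left(35 - 72\right) - 1\right)^{2} = \left(-37 - 1\right)^{2} = \left(-38\right)^{2} = 1444$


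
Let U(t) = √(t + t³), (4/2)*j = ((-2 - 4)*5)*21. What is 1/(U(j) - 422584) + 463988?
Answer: 41436098781901232/89304246623 - 3*I*√3472910/178608493246 ≈ 4.6399e+5 - 3.1302e-8*I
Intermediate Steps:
j = -315 (j = (((-2 - 4)*5)*21)/2 = (-6*5*21)/2 = (-30*21)/2 = (½)*(-630) = -315)
1/(U(j) - 422584) + 463988 = 1/(√(-315 + (-315)³) - 422584) + 463988 = 1/(√(-315 - 31255875) - 422584) + 463988 = 1/(√(-31256190) - 422584) + 463988 = 1/(3*I*√3472910 - 422584) + 463988 = 1/(-422584 + 3*I*√3472910) + 463988 = 463988 + 1/(-422584 + 3*I*√3472910)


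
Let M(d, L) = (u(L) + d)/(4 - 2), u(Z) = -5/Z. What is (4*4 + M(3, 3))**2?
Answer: 2500/9 ≈ 277.78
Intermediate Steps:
M(d, L) = d/2 - 5/(2*L) (M(d, L) = (-5/L + d)/(4 - 2) = (d - 5/L)/2 = (d - 5/L)*(1/2) = d/2 - 5/(2*L))
(4*4 + M(3, 3))**2 = (4*4 + (1/2)*(-5 + 3*3)/3)**2 = (16 + (1/2)*(1/3)*(-5 + 9))**2 = (16 + (1/2)*(1/3)*4)**2 = (16 + 2/3)**2 = (50/3)**2 = 2500/9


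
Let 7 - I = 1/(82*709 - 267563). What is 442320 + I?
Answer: 92634331976/209425 ≈ 4.4233e+5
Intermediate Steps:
I = 1465976/209425 (I = 7 - 1/(82*709 - 267563) = 7 - 1/(58138 - 267563) = 7 - 1/(-209425) = 7 - 1*(-1/209425) = 7 + 1/209425 = 1465976/209425 ≈ 7.0000)
442320 + I = 442320 + 1465976/209425 = 92634331976/209425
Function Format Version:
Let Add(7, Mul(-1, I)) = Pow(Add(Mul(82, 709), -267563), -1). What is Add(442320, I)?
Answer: Rational(92634331976, 209425) ≈ 4.4233e+5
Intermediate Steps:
I = Rational(1465976, 209425) (I = Add(7, Mul(-1, Pow(Add(Mul(82, 709), -267563), -1))) = Add(7, Mul(-1, Pow(Add(58138, -267563), -1))) = Add(7, Mul(-1, Pow(-209425, -1))) = Add(7, Mul(-1, Rational(-1, 209425))) = Add(7, Rational(1, 209425)) = Rational(1465976, 209425) ≈ 7.0000)
Add(442320, I) = Add(442320, Rational(1465976, 209425)) = Rational(92634331976, 209425)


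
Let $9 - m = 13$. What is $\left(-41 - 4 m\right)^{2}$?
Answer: $625$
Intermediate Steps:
$m = -4$ ($m = 9 - 13 = -4$)
$\left(-41 - 4 m\right)^{2} = \left(-41 - -16\right)^{2} = \left(-41 + 16\right)^{2} = \left(-25\right)^{2} = 625$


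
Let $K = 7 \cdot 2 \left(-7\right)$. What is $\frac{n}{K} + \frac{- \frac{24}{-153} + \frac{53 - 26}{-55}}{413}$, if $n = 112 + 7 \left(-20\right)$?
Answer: $\frac{330053}{1158465} \approx 0.28491$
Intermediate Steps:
$n = -28$ ($n = 112 - 140 = -28$)
$K = -98$ ($K = 14 \left(-7\right) = -98$)
$\frac{n}{K} + \frac{- \frac{24}{-153} + \frac{53 - 26}{-55}}{413} = - \frac{28}{-98} + \frac{- \frac{24}{-153} + \frac{53 - 26}{-55}}{413} = \left(-28\right) \left(- \frac{1}{98}\right) + \left(\left(-24\right) \left(- \frac{1}{153}\right) + 27 \left(- \frac{1}{55}\right)\right) \frac{1}{413} = \frac{2}{7} + \left(\frac{8}{51} - \frac{27}{55}\right) \frac{1}{413} = \frac{2}{7} - \frac{937}{1158465} = \frac{330053}{1158465}$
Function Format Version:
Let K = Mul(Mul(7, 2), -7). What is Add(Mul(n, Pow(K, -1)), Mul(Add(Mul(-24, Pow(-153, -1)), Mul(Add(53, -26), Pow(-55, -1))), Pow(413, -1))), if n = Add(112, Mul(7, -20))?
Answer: Rational(330053, 1158465) ≈ 0.28491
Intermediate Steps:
n = -28 (n = Add(112, -140) = -28)
K = -98 (K = Mul(14, -7) = -98)
Add(Mul(n, Pow(K, -1)), Mul(Add(Mul(-24, Pow(-153, -1)), Mul(Add(53, -26), Pow(-55, -1))), Pow(413, -1))) = Add(Mul(-28, Pow(-98, -1)), Mul(Add(Mul(-24, Pow(-153, -1)), Mul(Add(53, -26), Pow(-55, -1))), Pow(413, -1))) = Add(Mul(-28, Rational(-1, 98)), Mul(Add(Mul(-24, Rational(-1, 153)), Mul(27, Rational(-1, 55))), Rational(1, 413))) = Add(Rational(2, 7), Mul(Add(Rational(8, 51), Rational(-27, 55)), Rational(1, 413))) = Add(Rational(2, 7), Mul(Rational(-937, 2805), Rational(1, 413))) = Add(Rational(2, 7), Rational(-937, 1158465)) = Rational(330053, 1158465)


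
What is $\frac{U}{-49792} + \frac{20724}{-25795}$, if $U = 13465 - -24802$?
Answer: $- \frac{183544243}{116762240} \approx -1.5719$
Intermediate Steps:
$U = 38267$ ($U = 13465 + 24802 = 38267$)
$\frac{U}{-49792} + \frac{20724}{-25795} = \frac{38267}{-49792} + \frac{20724}{-25795} = 38267 \left(- \frac{1}{49792}\right) + 20724 \left(- \frac{1}{25795}\right) = - \frac{38267}{49792} - \frac{1884}{2345} = - \frac{183544243}{116762240}$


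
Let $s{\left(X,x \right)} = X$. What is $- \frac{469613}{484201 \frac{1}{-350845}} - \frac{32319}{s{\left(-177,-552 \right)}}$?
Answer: $\frac{9726137303488}{28567859} \approx 3.4046 \cdot 10^{5}$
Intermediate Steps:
$- \frac{469613}{484201 \frac{1}{-350845}} - \frac{32319}{s{\left(-177,-552 \right)}} = - \frac{469613}{484201 \frac{1}{-350845}} - \frac{32319}{-177} = - \frac{469613}{484201 \left(- \frac{1}{350845}\right)} - - \frac{10773}{59} = - \frac{469613}{- \frac{484201}{350845}} + \frac{10773}{59} = \left(-469613\right) \left(- \frac{350845}{484201}\right) + \frac{10773}{59} = \frac{164761372985}{484201} + \frac{10773}{59} = \frac{9726137303488}{28567859}$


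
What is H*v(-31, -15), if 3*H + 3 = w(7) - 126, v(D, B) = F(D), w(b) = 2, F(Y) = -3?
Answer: 127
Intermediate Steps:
v(D, B) = -3
H = -127/3 (H = -1 + (2 - 126)/3 = -1 + (⅓)*(-124) = -1 - 124/3 = -127/3 ≈ -42.333)
H*v(-31, -15) = -127/3*(-3) = 127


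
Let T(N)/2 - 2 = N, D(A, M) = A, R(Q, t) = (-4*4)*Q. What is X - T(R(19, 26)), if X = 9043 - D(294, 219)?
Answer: 9353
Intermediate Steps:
R(Q, t) = -16*Q
T(N) = 4 + 2*N
X = 8749 (X = 9043 - 1*294 = 9043 - 294 = 8749)
X - T(R(19, 26)) = 8749 - (4 + 2*(-16*19)) = 8749 - (4 + 2*(-304)) = 8749 - (4 - 608) = 8749 - 1*(-604) = 8749 + 604 = 9353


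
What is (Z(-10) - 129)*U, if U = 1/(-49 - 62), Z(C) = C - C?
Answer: 43/37 ≈ 1.1622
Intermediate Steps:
Z(C) = 0
U = -1/111 (U = 1/(-111) = -1/111 ≈ -0.0090090)
(Z(-10) - 129)*U = (0 - 129)*(-1/111) = -129*(-1/111) = 43/37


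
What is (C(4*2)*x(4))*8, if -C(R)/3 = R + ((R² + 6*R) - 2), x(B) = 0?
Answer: 0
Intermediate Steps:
C(R) = 6 - 21*R - 3*R² (C(R) = -3*(R + ((R² + 6*R) - 2)) = -3*(R + (-2 + R² + 6*R)) = -3*(-2 + R² + 7*R) = 6 - 21*R - 3*R²)
(C(4*2)*x(4))*8 = ((6 - 84*2 - 3*(4*2)²)*0)*8 = ((6 - 21*8 - 3*8²)*0)*8 = ((6 - 168 - 3*64)*0)*8 = ((6 - 168 - 192)*0)*8 = -354*0*8 = 0*8 = 0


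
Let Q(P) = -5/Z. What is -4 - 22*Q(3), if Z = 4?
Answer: 47/2 ≈ 23.500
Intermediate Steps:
Q(P) = -5/4
-4 - 22*Q(3) = -4 - 22*(-5/4) = -4 + 55/2 = 47/2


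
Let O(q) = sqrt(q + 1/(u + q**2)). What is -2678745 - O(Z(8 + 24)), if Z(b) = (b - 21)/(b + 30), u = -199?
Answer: -2678745 - sqrt(387649838722890)/47419770 ≈ -2.6787e+6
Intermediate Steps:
Z(b) = (-21 + b)/(30 + b)
O(q) = sqrt(q + 1/(-199 + q**2))
-2678745 - O(Z(8 + 24)) = -2678745 - sqrt((1 + ((-21 + (8 + 24))/(30 + (8 + 24)))*(-199 + ((-21 + (8 + 24))/(30 + (8 + 24)))**2))/(-199 + ((-21 + (8 + 24))/(30 + (8 + 24)))**2)) = -2678745 - sqrt((1 + ((-21 + 32)/(30 + 32))*(-199 + ((-21 + 32)/(30 + 32))**2))/(-199 + ((-21 + 32)/(30 + 32))**2)) = -2678745 - sqrt((1 + (11/62)*(-199 + (11/62)**2))/(-199 + (11/62)**2)) = -2678745 - sqrt((1 + ((1/62)*11)*(-199 + ((1/62)*11)**2))/(-199 + ((1/62)*11)**2)) = -2678745 - sqrt((1 + 11*(-199 + (11/62)**2)/62)/(-199 + (11/62)**2)) = -2678745 - sqrt((1 + 11*(-199 + 121/3844)/62)/(-199 + 121/3844)) = -2678745 - sqrt((1 + (11/62)*(-764835/3844))/(-764835/3844)) = -2678745 - sqrt(-3844*(1 - 8413185/238328)/764835) = -2678745 - sqrt(-3844/764835*(-8174857/238328)) = -2678745 - sqrt(8174857/47419770) = -2678745 - sqrt(387649838722890)/47419770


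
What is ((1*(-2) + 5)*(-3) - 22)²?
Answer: 961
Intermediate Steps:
((1*(-2) + 5)*(-3) - 22)² = ((-2 + 5)*(-3) - 22)² = (3*(-3) - 22)² = (-9 - 22)² = (-31)² = 961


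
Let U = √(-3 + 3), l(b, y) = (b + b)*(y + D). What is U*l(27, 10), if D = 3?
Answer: 0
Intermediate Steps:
l(b, y) = 2*b*(3 + y) (l(b, y) = (b + b)*(y + 3) = (2*b)*(3 + y) = 2*b*(3 + y))
U = 0 (U = √0 = 0)
U*l(27, 10) = 0*(2*27*(3 + 10)) = 0*(2*27*13) = 0*702 = 0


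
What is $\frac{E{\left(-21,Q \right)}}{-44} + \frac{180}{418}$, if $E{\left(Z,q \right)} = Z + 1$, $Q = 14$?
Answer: $\frac{185}{209} \approx 0.88517$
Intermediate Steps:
$E{\left(Z,q \right)} = 1 + Z$
$\frac{E{\left(-21,Q \right)}}{-44} + \frac{180}{418} = \frac{1 - 21}{-44} + \frac{180}{418} = \left(-20\right) \left(- \frac{1}{44}\right) + 180 \cdot \frac{1}{418} = \frac{5}{11} + \frac{90}{209} = \frac{185}{209}$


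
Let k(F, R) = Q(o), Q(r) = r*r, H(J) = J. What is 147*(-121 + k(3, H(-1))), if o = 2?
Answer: -17199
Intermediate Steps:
Q(r) = r²
k(F, R) = 4 (k(F, R) = 2² = 4)
147*(-121 + k(3, H(-1))) = 147*(-121 + 4) = 147*(-117) = -17199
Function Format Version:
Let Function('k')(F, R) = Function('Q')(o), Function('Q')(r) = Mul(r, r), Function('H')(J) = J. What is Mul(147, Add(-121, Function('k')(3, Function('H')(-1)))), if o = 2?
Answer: -17199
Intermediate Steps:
Function('Q')(r) = Pow(r, 2)
Function('k')(F, R) = 4 (Function('k')(F, R) = Pow(2, 2) = 4)
Mul(147, Add(-121, Function('k')(3, Function('H')(-1)))) = Mul(147, Add(-121, 4)) = Mul(147, -117) = -17199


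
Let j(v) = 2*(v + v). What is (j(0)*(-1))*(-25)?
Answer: 0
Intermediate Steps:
j(v) = 4*v (j(v) = 2*(2*v) = 4*v)
(j(0)*(-1))*(-25) = ((4*0)*(-1))*(-25) = (0*(-1))*(-25) = 0*(-25) = 0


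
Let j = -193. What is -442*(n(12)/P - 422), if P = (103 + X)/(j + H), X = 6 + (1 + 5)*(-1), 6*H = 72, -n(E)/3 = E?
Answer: 16331900/103 ≈ 1.5856e+5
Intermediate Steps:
n(E) = -3*E
H = 12 (H = (⅙)*72 = 12)
X = 0 (X = 6 + 6*(-1) = 6 - 6 = 0)
P = -103/181 (P = (103 + 0)/(-193 + 12) = 103/(-181) = 103*(-1/181) = -103/181 ≈ -0.56906)
-442*(n(12)/P - 422) = -442*((-3*12)/(-103/181) - 422) = -442*(-36*(-181/103) - 422) = -442*(6516/103 - 422) = -442*(-36950/103) = 16331900/103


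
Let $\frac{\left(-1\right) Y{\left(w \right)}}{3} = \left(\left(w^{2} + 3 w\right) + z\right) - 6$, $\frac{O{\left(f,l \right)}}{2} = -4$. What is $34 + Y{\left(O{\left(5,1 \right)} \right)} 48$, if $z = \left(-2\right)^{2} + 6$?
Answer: $-6302$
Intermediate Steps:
$O{\left(f,l \right)} = -8$ ($O{\left(f,l \right)} = 2 \left(-4\right) = -8$)
$z = 10$ ($z = 4 + 6 = 10$)
$Y{\left(w \right)} = -12 - 9 w - 3 w^{2}$ ($Y{\left(w \right)} = - 3 \left(\left(\left(w^{2} + 3 w\right) + 10\right) - 6\right) = - 3 \left(\left(10 + w^{2} + 3 w\right) - 6\right) = - 3 \left(4 + w^{2} + 3 w\right) = -12 - 9 w - 3 w^{2}$)
$34 + Y{\left(O{\left(5,1 \right)} \right)} 48 = 34 + \left(-12 - -72 - 3 \left(-8\right)^{2}\right) 48 = 34 + \left(-12 + 72 - 192\right) 48 = 34 - 6336 = -6302$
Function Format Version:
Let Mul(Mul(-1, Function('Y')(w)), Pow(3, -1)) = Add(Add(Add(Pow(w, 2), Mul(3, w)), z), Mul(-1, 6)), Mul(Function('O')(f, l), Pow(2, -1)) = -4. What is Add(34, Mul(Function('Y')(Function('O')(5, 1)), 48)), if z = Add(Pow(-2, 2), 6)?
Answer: -6302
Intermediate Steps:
Function('O')(f, l) = -8 (Function('O')(f, l) = Mul(2, -4) = -8)
z = 10 (z = Add(4, 6) = 10)
Function('Y')(w) = Add(-12, Mul(-9, w), Mul(-3, Pow(w, 2))) (Function('Y')(w) = Mul(-3, Add(Add(Add(Pow(w, 2), Mul(3, w)), 10), Mul(-1, 6))) = Mul(-3, Add(Add(10, Pow(w, 2), Mul(3, w)), -6)) = Mul(-3, Add(4, Pow(w, 2), Mul(3, w))) = Add(-12, Mul(-9, w), Mul(-3, Pow(w, 2))))
Add(34, Mul(Function('Y')(Function('O')(5, 1)), 48)) = Add(34, Mul(Add(-12, Mul(-9, -8), Mul(-3, Pow(-8, 2))), 48)) = Add(34, Mul(Add(-12, 72, Mul(-3, 64)), 48)) = Add(34, Mul(Add(-12, 72, -192), 48)) = Add(34, Mul(-132, 48)) = Add(34, -6336) = -6302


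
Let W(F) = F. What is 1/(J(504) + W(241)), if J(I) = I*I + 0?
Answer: 1/254257 ≈ 3.9330e-6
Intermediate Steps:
J(I) = I² (J(I) = I² + 0 = I²)
1/(J(504) + W(241)) = 1/(504² + 241) = 1/(254016 + 241) = 1/254257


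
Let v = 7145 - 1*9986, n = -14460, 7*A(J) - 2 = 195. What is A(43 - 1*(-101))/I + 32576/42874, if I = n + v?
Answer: 1968367727/2596170759 ≈ 0.75818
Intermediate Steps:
A(J) = 197/7 (A(J) = 2/7 + (⅐)*195 = 2/7 + 195/7 = 197/7)
v = -2841 (v = 7145 - 9986 = -2841)
I = -17301 (I = -14460 - 2841 = -17301)
A(43 - 1*(-101))/I + 32576/42874 = (197/7)/(-17301) + 32576/42874 = (197/7)*(-1/17301) + 32576*(1/42874) = -197/121107 + 16288/21437 = 1968367727/2596170759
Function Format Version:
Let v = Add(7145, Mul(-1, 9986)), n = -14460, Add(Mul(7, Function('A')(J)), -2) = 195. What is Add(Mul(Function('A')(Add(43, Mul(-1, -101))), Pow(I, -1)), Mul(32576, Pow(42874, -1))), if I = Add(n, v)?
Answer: Rational(1968367727, 2596170759) ≈ 0.75818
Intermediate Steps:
Function('A')(J) = Rational(197, 7) (Function('A')(J) = Add(Rational(2, 7), Mul(Rational(1, 7), 195)) = Add(Rational(2, 7), Rational(195, 7)) = Rational(197, 7))
v = -2841 (v = Add(7145, -9986) = -2841)
I = -17301 (I = Add(-14460, -2841) = -17301)
Add(Mul(Function('A')(Add(43, Mul(-1, -101))), Pow(I, -1)), Mul(32576, Pow(42874, -1))) = Add(Mul(Rational(197, 7), Pow(-17301, -1)), Mul(32576, Pow(42874, -1))) = Add(Mul(Rational(197, 7), Rational(-1, 17301)), Mul(32576, Rational(1, 42874))) = Add(Rational(-197, 121107), Rational(16288, 21437)) = Rational(1968367727, 2596170759)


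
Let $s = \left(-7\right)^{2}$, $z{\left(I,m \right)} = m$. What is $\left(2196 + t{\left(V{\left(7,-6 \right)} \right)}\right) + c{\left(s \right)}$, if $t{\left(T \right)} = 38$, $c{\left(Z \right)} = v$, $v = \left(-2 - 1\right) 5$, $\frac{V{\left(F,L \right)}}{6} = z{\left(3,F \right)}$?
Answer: $2219$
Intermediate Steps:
$V{\left(F,L \right)} = 6 F$
$v = -15$ ($v = \left(-3\right) 5 = -15$)
$s = 49$
$c{\left(Z \right)} = -15$
$\left(2196 + t{\left(V{\left(7,-6 \right)} \right)}\right) + c{\left(s \right)} = \left(2196 + 38\right) - 15 = 2234 - 15 = 2219$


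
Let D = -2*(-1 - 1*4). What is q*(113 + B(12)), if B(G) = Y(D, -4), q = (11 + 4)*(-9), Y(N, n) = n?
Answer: -14715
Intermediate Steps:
D = 10 (D = -2*(-1 - 4) = -2*(-5) = 10)
q = -135 (q = 15*(-9) = -135)
B(G) = -4
q*(113 + B(12)) = -135*(113 - 4) = -135*109 = -14715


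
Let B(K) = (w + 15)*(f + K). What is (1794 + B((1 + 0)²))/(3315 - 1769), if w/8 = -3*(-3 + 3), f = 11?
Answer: 987/773 ≈ 1.2768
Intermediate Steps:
w = 0 (w = 8*(-3*(-3 + 3)) = 8*(-3*0) = 8*0 = 0)
B(K) = 165 + 15*K (B(K) = (0 + 15)*(11 + K) = 15*(11 + K) = 165 + 15*K)
(1794 + B((1 + 0)²))/(3315 - 1769) = (1794 + (165 + 15*(1 + 0)²))/(3315 - 1769) = (1794 + (165 + 15*1²))/1546 = (1794 + (165 + 15*1))*(1/1546) = (1794 + (165 + 15))*(1/1546) = (1794 + 180)*(1/1546) = 1974*(1/1546) = 987/773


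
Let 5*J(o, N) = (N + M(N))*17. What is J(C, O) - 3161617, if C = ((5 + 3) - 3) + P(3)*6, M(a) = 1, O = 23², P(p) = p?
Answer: -3159815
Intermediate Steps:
O = 529
C = 23 (C = ((5 + 3) - 3) + 3*6 = (8 - 3) + 18 = 5 + 18 = 23)
J(o, N) = 17/5 + 17*N/5 (J(o, N) = ((N + 1)*17)/5 = ((1 + N)*17)/5 = (17 + 17*N)/5 = 17/5 + 17*N/5)
J(C, O) - 3161617 = (17/5 + (17/5)*529) - 3161617 = (17/5 + 8993/5) - 3161617 = 1802 - 3161617 = -3159815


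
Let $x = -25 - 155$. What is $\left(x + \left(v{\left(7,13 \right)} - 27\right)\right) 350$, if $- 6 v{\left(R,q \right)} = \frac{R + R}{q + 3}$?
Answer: $- \frac{1740025}{24} \approx -72501.0$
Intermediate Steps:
$v{\left(R,q \right)} = - \frac{R}{3 \left(3 + q\right)}$ ($v{\left(R,q \right)} = - \frac{\left(R + R\right) \frac{1}{q + 3}}{6} = - \frac{2 R \frac{1}{3 + q}}{6} = - \frac{R}{3 \left(3 + q\right)}$)
$x = -180$
$\left(x + \left(v{\left(7,13 \right)} - 27\right)\right) 350 = \left(-180 - \left(27 + \frac{7}{9 + 3 \cdot 13}\right)\right) 350 = \left(-180 - \left(27 + \frac{7}{9 + 39}\right)\right) 350 = \left(-180 - \left(27 + \frac{7}{48}\right)\right) 350 = \left(-180 - \left(27 + 7 \cdot \frac{1}{48}\right)\right) 350 = \left(-180 - \frac{1303}{48}\right) 350 = \left(- \frac{9943}{48}\right) 350 = - \frac{1740025}{24}$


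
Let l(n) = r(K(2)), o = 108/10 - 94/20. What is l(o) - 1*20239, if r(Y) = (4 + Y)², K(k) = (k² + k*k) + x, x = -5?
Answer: -20190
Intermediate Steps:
K(k) = -5 + 2*k² (K(k) = (k² + k*k) - 5 = (k² + k²) - 5 = 2*k² - 5 = -5 + 2*k²)
o = 61/10 (o = 108*(⅒) - 94*1/20 = 54/5 - 47/10 = 61/10 ≈ 6.1000)
l(n) = 49 (l(n) = (4 + (-5 + 2*2²))² = (4 + (-5 + 2*4))² = (4 + (-5 + 8))² = (4 + 3)² = 7² = 49)
l(o) - 1*20239 = 49 - 1*20239 = 49 - 20239 = -20190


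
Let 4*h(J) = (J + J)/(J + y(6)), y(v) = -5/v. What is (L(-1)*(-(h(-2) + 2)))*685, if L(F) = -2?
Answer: 54800/17 ≈ 3223.5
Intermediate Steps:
h(J) = J/(2*(-⅚ + J)) (h(J) = ((J + J)/(J - 5/6))/4 = ((2*J)/(J - 5*⅙))/4 = ((2*J)/(J - ⅚))/4 = ((2*J)/(-⅚ + J))/4 = (2*J/(-⅚ + J))/4 = J/(2*(-⅚ + J)))
(L(-1)*(-(h(-2) + 2)))*685 = -(-2)*(3*(-2)/(-5 + 6*(-2)) + 2)*685 = -(-2)*(3*(-2)/(-5 - 12) + 2)*685 = -(-2)*(3*(-2)/(-17) + 2)*685 = -(-2)*(3*(-2)*(-1/17) + 2)*685 = -(-2)*(6/17 + 2)*685 = -(-2)*40/17*685 = -2*(-40/17)*685 = (80/17)*685 = 54800/17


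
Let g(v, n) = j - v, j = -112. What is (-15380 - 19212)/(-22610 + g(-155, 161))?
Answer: 34592/22567 ≈ 1.5329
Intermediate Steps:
g(v, n) = -112 - v
(-15380 - 19212)/(-22610 + g(-155, 161)) = (-15380 - 19212)/(-22610 + (-112 - 1*(-155))) = -34592/(-22610 + (-112 + 155)) = -34592/(-22610 + 43) = -34592/(-22567) = -34592*(-1/22567) = 34592/22567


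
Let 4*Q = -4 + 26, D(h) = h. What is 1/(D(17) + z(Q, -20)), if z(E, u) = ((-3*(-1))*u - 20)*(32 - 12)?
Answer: -1/1583 ≈ -0.00063171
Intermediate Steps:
Q = 11/2 (Q = (-4 + 26)/4 = (¼)*22 = 11/2 ≈ 5.5000)
z(E, u) = -400 + 60*u (z(E, u) = (3*u - 20)*20 = (-20 + 3*u)*20 = -400 + 60*u)
1/(D(17) + z(Q, -20)) = 1/(17 + (-400 + 60*(-20))) = 1/(17 + (-400 - 1200)) = 1/(17 - 1600) = 1/(-1583) = -1/1583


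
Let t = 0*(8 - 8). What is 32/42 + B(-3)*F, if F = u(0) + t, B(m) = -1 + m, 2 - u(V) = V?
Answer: -152/21 ≈ -7.2381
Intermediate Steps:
u(V) = 2 - V
t = 0 (t = 0*0 = 0)
F = 2 (F = (2 - 1*0) + 0 = (2 + 0) + 0 = 2 + 0 = 2)
32/42 + B(-3)*F = 32/42 + (-1 - 3)*2 = 32*(1/42) - 4*2 = 16/21 - 8 = -152/21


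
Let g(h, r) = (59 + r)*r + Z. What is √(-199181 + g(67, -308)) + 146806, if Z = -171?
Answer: 146806 + 2*I*√30665 ≈ 1.4681e+5 + 350.23*I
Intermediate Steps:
g(h, r) = -171 + r*(59 + r) (g(h, r) = (59 + r)*r - 171 = r*(59 + r) - 171 = -171 + r*(59 + r))
√(-199181 + g(67, -308)) + 146806 = √(-199181 + (-171 + (-308)² + 59*(-308))) + 146806 = √(-199181 + (-171 + 94864 - 18172)) + 146806 = √(-199181 + 76521) + 146806 = √(-122660) + 146806 = 2*I*√30665 + 146806 = 146806 + 2*I*√30665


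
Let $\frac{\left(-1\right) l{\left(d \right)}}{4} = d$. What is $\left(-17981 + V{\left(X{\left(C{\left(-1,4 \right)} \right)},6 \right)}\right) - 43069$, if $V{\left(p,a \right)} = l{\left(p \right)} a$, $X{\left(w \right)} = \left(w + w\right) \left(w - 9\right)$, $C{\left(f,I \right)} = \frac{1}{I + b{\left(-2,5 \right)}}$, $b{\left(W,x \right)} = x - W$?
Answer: $- \frac{7382346}{121} \approx -61011.0$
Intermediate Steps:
$l{\left(d \right)} = - 4 d$
$C{\left(f,I \right)} = \frac{1}{7 + I}$ ($C{\left(f,I \right)} = \frac{1}{I + \left(5 - -2\right)} = \frac{1}{I + \left(5 + 2\right)} = \frac{1}{I + 7} = \frac{1}{7 + I}$)
$X{\left(w \right)} = 2 w \left(-9 + w\right)$
$V{\left(p,a \right)} = - 4 a p$ ($V{\left(p,a \right)} = - 4 p a = - 4 a p$)
$\left(-17981 + V{\left(X{\left(C{\left(-1,4 \right)} \right)},6 \right)}\right) - 43069 = \left(-17981 - 24 \frac{2 \left(-9 + \frac{1}{7 + 4}\right)}{7 + 4}\right) - 43069 = \left(-17981 - 24 \frac{2 \left(-9 + \frac{1}{11}\right)}{11}\right) - 43069 = \left(-17981 - 24 \cdot 2 \cdot \frac{1}{11} \left(-9 + \frac{1}{11}\right)\right) - 43069 = \left(-17981 - 24 \cdot 2 \cdot \frac{1}{11} \left(- \frac{98}{11}\right)\right) - 43069 = \left(-17981 - 24 \left(- \frac{196}{121}\right)\right) - 43069 = \left(-17981 + \frac{4704}{121}\right) - 43069 = - \frac{2170997}{121} - 43069 = - \frac{7382346}{121}$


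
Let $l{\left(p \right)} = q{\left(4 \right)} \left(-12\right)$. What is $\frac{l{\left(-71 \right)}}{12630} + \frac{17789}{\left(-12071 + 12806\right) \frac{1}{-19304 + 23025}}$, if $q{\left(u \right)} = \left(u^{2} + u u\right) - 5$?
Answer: $\frac{27867189911}{309435} \approx 90058.0$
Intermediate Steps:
$q{\left(u \right)} = -5 + 2 u^{2}$ ($q{\left(u \right)} = \left(u^{2} + u^{2}\right) - 5 = 2 u^{2} - 5 = -5 + 2 u^{2}$)
$l{\left(p \right)} = -324$ ($l{\left(p \right)} = \left(-5 + 2 \cdot 4^{2}\right) \left(-12\right) = \left(-5 + 2 \cdot 16\right) \left(-12\right) = \left(-5 + 32\right) \left(-12\right) = 27 \left(-12\right) = -324$)
$\frac{l{\left(-71 \right)}}{12630} + \frac{17789}{\left(-12071 + 12806\right) \frac{1}{-19304 + 23025}} = - \frac{324}{12630} + \frac{17789}{\left(-12071 + 12806\right) \frac{1}{-19304 + 23025}} = \left(-324\right) \frac{1}{12630} + \frac{17789}{735 \cdot \frac{1}{3721}} = - \frac{54}{2105} + \frac{17789}{735 \cdot \frac{1}{3721}} = - \frac{54}{2105} + \frac{17789}{\frac{735}{3721}} = - \frac{54}{2105} + 17789 \cdot \frac{3721}{735} = - \frac{54}{2105} + \frac{66192869}{735} = \frac{27867189911}{309435}$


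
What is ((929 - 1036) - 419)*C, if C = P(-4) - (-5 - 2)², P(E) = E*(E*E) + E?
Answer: 61542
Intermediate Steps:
P(E) = E + E³ (P(E) = E*E² + E = E³ + E = E + E³)
C = -117 (C = (-4 + (-4)³) - (-5 - 2)² = (-4 - 64) - 1*(-7)² = -68 - 1*49 = -68 - 49 = -117)
((929 - 1036) - 419)*C = ((929 - 1036) - 419)*(-117) = (-107 - 419)*(-117) = -526*(-117) = 61542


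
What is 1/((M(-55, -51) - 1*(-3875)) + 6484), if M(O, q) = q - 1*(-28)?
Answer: 1/10336 ≈ 9.6749e-5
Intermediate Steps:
M(O, q) = 28 + q (M(O, q) = q + 28 = 28 + q)
1/((M(-55, -51) - 1*(-3875)) + 6484) = 1/(((28 - 51) - 1*(-3875)) + 6484) = 1/((-23 + 3875) + 6484) = 1/(3852 + 6484) = 1/10336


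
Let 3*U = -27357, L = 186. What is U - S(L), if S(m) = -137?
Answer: -8982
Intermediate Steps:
U = -9119 (U = (⅓)*(-27357) = -9119)
U - S(L) = -9119 - 1*(-137) = -9119 + 137 = -8982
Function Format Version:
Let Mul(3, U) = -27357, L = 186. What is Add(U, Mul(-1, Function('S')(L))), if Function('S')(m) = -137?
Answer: -8982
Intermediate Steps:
U = -9119 (U = Mul(Rational(1, 3), -27357) = -9119)
Add(U, Mul(-1, Function('S')(L))) = Add(-9119, Mul(-1, -137)) = Add(-9119, 137) = -8982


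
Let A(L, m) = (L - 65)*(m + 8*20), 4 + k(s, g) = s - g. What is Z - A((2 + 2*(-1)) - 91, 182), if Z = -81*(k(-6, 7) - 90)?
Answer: 62019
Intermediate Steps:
k(s, g) = -4 + s - g (k(s, g) = -4 + (s - g) = -4 + s - g)
Z = 8667 (Z = -81*((-4 - 6 - 1*7) - 90) = -81*((-4 - 6 - 7) - 90) = -81*(-17 - 90) = -81*(-107) = 8667)
A(L, m) = (-65 + L)*(160 + m) (A(L, m) = (-65 + L)*(m + 160) = (-65 + L)*(160 + m))
Z - A((2 + 2*(-1)) - 91, 182) = 8667 - (-10400 - 65*182 + 160*((2 + 2*(-1)) - 91) + ((2 + 2*(-1)) - 91)*182) = 8667 - (-10400 - 11830 + 160*((2 - 2) - 91) + ((2 - 2) - 91)*182) = 8667 - (-10400 - 11830 + 160*(0 - 91) + (0 - 91)*182) = 8667 - (-10400 - 11830 + 160*(-91) - 91*182) = 8667 - (-10400 - 11830 - 14560 - 16562) = 8667 - 1*(-53352) = 8667 + 53352 = 62019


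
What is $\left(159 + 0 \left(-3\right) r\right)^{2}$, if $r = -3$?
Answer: $25281$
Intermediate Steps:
$\left(159 + 0 \left(-3\right) r\right)^{2} = \left(159 + 0 \left(-3\right) \left(-3\right)\right)^{2} = \left(159 + 0 \left(-3\right)\right)^{2} = \left(159 + 0\right)^{2} = 159^{2} = 25281$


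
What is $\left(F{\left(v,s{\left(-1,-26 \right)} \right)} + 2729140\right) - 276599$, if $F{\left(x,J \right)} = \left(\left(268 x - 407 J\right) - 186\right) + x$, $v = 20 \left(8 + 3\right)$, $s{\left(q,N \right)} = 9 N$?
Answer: $2606773$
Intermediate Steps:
$v = 220$ ($v = 20 \cdot 11 = 220$)
$F{\left(x,J \right)} = -186 - 407 J + 269 x$ ($F{\left(x,J \right)} = \left(\left(- 407 J + 268 x\right) - 186\right) + x = \left(-186 - 407 J + 268 x\right) + x = -186 - 407 J + 269 x$)
$\left(F{\left(v,s{\left(-1,-26 \right)} \right)} + 2729140\right) - 276599 = \left(\left(-186 - 407 \cdot 9 \left(-26\right) + 269 \cdot 220\right) + 2729140\right) - 276599 = \left(\left(-186 - -95238 + 59180\right) + 2729140\right) - 276599 = \left(\left(-186 + 95238 + 59180\right) + 2729140\right) - 276599 = \left(154232 + 2729140\right) - 276599 = 2883372 - 276599 = 2606773$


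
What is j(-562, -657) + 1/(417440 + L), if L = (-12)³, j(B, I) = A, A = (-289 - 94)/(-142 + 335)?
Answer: -159217503/80232416 ≈ -1.9845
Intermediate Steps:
A = -383/193 ≈ -1.9845
j(B, I) = -383/193
L = -1728
j(-562, -657) + 1/(417440 + L) = -383/193 + 1/(417440 - 1728) = -383/193 + 1/415712 = -159217503/80232416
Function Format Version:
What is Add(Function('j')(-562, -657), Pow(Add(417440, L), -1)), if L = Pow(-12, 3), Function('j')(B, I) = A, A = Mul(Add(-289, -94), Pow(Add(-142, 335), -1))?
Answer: Rational(-159217503, 80232416) ≈ -1.9845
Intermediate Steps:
A = Rational(-383, 193) (A = Mul(-383, Pow(193, -1)) = Mul(-383, Rational(1, 193)) = Rational(-383, 193) ≈ -1.9845)
Function('j')(B, I) = Rational(-383, 193)
L = -1728
Add(Function('j')(-562, -657), Pow(Add(417440, L), -1)) = Add(Rational(-383, 193), Pow(Add(417440, -1728), -1)) = Add(Rational(-383, 193), Pow(415712, -1)) = Add(Rational(-383, 193), Rational(1, 415712)) = Rational(-159217503, 80232416)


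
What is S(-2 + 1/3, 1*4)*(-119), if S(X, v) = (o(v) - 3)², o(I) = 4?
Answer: -119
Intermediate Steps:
S(X, v) = 1 (S(X, v) = (4 - 3)² = 1² = 1)
S(-2 + 1/3, 1*4)*(-119) = 1*(-119) = -119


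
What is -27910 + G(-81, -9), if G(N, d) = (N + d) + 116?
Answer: -27884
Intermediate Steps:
G(N, d) = 116 + N + d
-27910 + G(-81, -9) = -27910 + (116 - 81 - 9) = -27910 + 26 = -27884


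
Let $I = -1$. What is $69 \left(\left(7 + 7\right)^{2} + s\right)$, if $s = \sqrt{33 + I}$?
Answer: $13524 + 276 \sqrt{2} \approx 13914.0$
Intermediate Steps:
$s = 4 \sqrt{2}$ ($s = \sqrt{33 - 1} = \sqrt{32} = 4 \sqrt{2} \approx 5.6569$)
$69 \left(\left(7 + 7\right)^{2} + s\right) = 69 \left(\left(7 + 7\right)^{2} + 4 \sqrt{2}\right) = 69 \left(14^{2} + 4 \sqrt{2}\right) = 69 \left(196 + 4 \sqrt{2}\right) = 13524 + 276 \sqrt{2}$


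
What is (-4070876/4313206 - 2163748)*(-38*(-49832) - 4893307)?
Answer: 13997600489079784062/2156603 ≈ 6.4906e+12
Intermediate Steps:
(-4070876/4313206 - 2163748)*(-38*(-49832) - 4893307) = (-4070876*1/4313206 - 2163748)*(1893616 - 4893307) = (-2035438/2156603 - 2163748)*(-2999691) = -4666347463482/2156603*(-2999691) = 13997600489079784062/2156603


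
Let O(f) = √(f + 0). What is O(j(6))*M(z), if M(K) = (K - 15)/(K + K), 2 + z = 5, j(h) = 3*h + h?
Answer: -4*√6 ≈ -9.7980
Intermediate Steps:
j(h) = 4*h
z = 3 (z = -2 + 5 = 3)
O(f) = √f
M(K) = (-15 + K)/(2*K) (M(K) = (-15 + K)/((2*K)) = (-15 + K)*(1/(2*K)) = (-15 + K)/(2*K))
O(j(6))*M(z) = √(4*6)*((½)*(-15 + 3)/3) = √24*((½)*(⅓)*(-12)) = (2*√6)*(-2) = -4*√6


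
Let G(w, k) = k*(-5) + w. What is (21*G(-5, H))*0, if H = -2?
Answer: 0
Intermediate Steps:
G(w, k) = w - 5*k (G(w, k) = -5*k + w = w - 5*k)
(21*G(-5, H))*0 = (21*(-5 - 5*(-2)))*0 = (21*(-5 + 10))*0 = (21*5)*0 = 105*0 = 0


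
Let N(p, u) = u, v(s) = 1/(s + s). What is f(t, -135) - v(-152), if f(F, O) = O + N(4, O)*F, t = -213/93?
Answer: 1641631/9424 ≈ 174.20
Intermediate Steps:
v(s) = 1/(2*s)
t = -71/31 (t = -213*1/93 = -71/31 ≈ -2.2903)
f(F, O) = O + F*O (f(F, O) = O + O*F = O + F*O)
f(t, -135) - v(-152) = -135*(1 - 71/31) - 1/(2*(-152)) = -135*(-40/31) - (-1)/(2*152) = 5400/31 - 1*(-1/304) = 5400/31 + 1/304 = 1641631/9424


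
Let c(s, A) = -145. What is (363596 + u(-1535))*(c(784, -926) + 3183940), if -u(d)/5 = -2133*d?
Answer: -50963576464305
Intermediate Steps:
u(d) = 10665*d (u(d) = -(-10665)*d = 10665*d)
(363596 + u(-1535))*(c(784, -926) + 3183940) = (363596 + 10665*(-1535))*(-145 + 3183940) = (363596 - 16370775)*3183795 = -16007179*3183795 = -50963576464305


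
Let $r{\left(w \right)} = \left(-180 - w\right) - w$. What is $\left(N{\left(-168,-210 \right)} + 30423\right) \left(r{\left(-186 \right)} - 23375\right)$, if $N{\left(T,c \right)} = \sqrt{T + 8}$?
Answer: $-705296409 - 92732 i \sqrt{10} \approx -7.053 \cdot 10^{8} - 2.9324 \cdot 10^{5} i$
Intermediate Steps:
$N{\left(T,c \right)} = \sqrt{8 + T}$
$r{\left(w \right)} = -180 - 2 w$
$\left(N{\left(-168,-210 \right)} + 30423\right) \left(r{\left(-186 \right)} - 23375\right) = \left(\sqrt{8 - 168} + 30423\right) \left(\left(-180 - -372\right) - 23375\right) = \left(\sqrt{-160} + 30423\right) \left(\left(-180 + 372\right) - 23375\right) = \left(4 i \sqrt{10} + 30423\right) \left(192 - 23375\right) = \left(30423 + 4 i \sqrt{10}\right) \left(-23183\right) = -705296409 - 92732 i \sqrt{10}$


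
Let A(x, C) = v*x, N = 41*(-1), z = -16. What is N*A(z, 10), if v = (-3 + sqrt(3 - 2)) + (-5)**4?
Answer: 408688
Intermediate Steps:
N = -41
v = 623 (v = (-3 + sqrt(1)) + 625 = (-3 + 1) + 625 = -2 + 625 = 623)
A(x, C) = 623*x
N*A(z, 10) = -25543*(-16) = -41*(-9968) = 408688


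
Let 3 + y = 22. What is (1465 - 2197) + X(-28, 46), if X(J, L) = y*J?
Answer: -1264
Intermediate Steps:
y = 19 (y = -3 + 22 = 19)
X(J, L) = 19*J
(1465 - 2197) + X(-28, 46) = (1465 - 2197) + 19*(-28) = -732 - 532 = -1264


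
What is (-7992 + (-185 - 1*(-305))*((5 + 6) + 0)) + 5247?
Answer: -1425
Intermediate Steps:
(-7992 + (-185 - 1*(-305))*((5 + 6) + 0)) + 5247 = (-7992 + (-185 + 305)*(11 + 0)) + 5247 = (-7992 + 120*11) + 5247 = (-7992 + 1320) + 5247 = -6672 + 5247 = -1425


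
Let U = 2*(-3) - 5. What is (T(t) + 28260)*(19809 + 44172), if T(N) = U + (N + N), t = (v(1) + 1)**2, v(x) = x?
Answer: 1807911117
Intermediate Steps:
U = -11 (U = -6 - 5 = -11)
t = 4 (t = (1 + 1)**2 = 2**2 = 4)
T(N) = -11 + 2*N (T(N) = -11 + (N + N) = -11 + 2*N)
(T(t) + 28260)*(19809 + 44172) = ((-11 + 2*4) + 28260)*(19809 + 44172) = ((-11 + 8) + 28260)*63981 = (-3 + 28260)*63981 = 28257*63981 = 1807911117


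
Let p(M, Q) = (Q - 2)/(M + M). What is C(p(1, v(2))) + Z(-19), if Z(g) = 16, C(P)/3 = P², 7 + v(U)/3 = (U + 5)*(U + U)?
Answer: 11227/4 ≈ 2806.8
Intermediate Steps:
v(U) = -21 + 6*U*(5 + U) (v(U) = -21 + 3*((U + 5)*(U + U)) = -21 + 3*((5 + U)*(2*U)) = -21 + 3*(2*U*(5 + U)) = -21 + 6*U*(5 + U))
p(M, Q) = (-2 + Q)/(2*M) (p(M, Q) = (-2 + Q)/((2*M)) = (-2 + Q)*(1/(2*M)) = (-2 + Q)/(2*M))
C(P) = 3*P²
C(p(1, v(2))) + Z(-19) = 3*((½)*(-2 + (-21 + 6*2² + 30*2))/1)² + 16 = 3*((½)*1*(-2 + (-21 + 6*4 + 60)))² + 16 = 3*((½)*1*(-2 + (-21 + 24 + 60)))² + 16 = 3*((½)*1*(-2 + 63))² + 16 = 3*((½)*1*61)² + 16 = 3*(61/2)² + 16 = 3*(3721/4) + 16 = 11163/4 + 16 = 11227/4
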